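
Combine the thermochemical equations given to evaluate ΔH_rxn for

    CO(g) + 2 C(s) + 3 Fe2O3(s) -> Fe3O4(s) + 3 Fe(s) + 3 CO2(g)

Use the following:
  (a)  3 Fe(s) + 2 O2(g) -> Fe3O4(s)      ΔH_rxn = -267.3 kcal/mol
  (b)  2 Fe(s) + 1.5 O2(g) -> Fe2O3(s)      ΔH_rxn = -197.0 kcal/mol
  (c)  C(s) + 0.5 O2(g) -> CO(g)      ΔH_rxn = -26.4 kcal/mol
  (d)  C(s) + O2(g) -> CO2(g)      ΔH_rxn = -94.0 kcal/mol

ΔH_rxn = 68.1 kcal/mol

(a) as written (Fe3O4(s) already on the product side): -267.3 kcal/mol
(b) reversed and × 3 (reverse to put Fe2O3(s) on the reactant side; ×3 to match 3 Fe2O3(s) in the target): (-3)·(-197.0) = +591.0 kcal/mol
(c) reversed (CO(g) must end up as a reactant): +26.4 kcal/mol
(d) × 3 (×3 to match 3 CO2(g) in the target): (3)·(-94.0) = -282.0 kcal/mol
By Hess's law, ΔH_rxn = (-267.3) + (+591.0) + (+26.4) + (-282.0) = 68.1 kcal/mol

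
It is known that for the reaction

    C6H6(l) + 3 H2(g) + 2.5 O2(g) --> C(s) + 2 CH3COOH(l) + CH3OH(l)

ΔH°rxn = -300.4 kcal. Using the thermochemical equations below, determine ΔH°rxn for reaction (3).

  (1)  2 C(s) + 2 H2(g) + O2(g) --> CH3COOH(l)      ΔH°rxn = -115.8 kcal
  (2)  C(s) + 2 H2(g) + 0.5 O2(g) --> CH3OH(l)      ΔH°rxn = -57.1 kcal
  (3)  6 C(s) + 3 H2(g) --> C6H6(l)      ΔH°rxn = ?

ΔH°rxn = 11.7 kcal

(1) × 2 (×2 to match 2 CH3COOH(l) in the target): (2)·(-115.8) = -231.6 kcal
(2) as written (CH3OH(l) already on the product side): -57.1 kcal
(3) reversed (reverse to put C6H6(l) on the reactant side): contributes −x
-300.4 = (-231.6) + (-57.1) − x
x = (-300.4 − (-288.7)) / (-1) = 11.7 kcal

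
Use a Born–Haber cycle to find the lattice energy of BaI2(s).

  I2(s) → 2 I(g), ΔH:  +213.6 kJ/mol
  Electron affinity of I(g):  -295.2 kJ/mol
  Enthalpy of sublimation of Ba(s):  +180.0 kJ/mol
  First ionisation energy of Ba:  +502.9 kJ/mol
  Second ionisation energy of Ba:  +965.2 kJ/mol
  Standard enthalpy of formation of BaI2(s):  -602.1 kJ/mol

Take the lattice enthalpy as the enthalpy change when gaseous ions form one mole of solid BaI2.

U = -1873.4 kJ/mol

ΔHf° = 1·ΔHsub + 1·(ΣIE) + 1·D(I2) + 2·EA + U
-602.1 = 1·(+180.0) + 1·(+1468.1) + 1·(+213.6) + 2·(-295.2) + U
U = -602.1 − (+1271.3) = -1873.4 kJ/mol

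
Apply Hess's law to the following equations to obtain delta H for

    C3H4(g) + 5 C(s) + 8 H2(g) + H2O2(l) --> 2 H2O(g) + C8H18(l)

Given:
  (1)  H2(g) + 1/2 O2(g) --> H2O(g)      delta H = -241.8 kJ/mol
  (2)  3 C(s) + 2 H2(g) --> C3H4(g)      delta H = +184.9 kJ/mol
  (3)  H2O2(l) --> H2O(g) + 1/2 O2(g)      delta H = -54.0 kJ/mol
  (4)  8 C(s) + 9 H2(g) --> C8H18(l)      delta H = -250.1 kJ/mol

delta H = -730.8 kJ/mol

(1) as written: -241.8 kJ/mol
(2) reversed: -184.9 kJ/mol
(3) as written: -54.0 kJ/mol
(4) as written: -250.1 kJ/mol
Summing the manipulated equations, delta H = (1)·(-241.8) + (-1)·(+184.9) + (1)·(-54.0) + (1)·(-250.1) = -730.8 kJ/mol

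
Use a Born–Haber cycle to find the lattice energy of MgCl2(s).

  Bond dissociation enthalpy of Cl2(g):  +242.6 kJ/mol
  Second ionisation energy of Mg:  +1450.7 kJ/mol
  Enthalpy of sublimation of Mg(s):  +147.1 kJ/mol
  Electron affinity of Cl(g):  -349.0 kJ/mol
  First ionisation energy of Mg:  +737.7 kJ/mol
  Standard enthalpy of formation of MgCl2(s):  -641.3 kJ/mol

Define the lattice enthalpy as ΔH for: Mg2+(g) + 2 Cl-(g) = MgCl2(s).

U = -2521.4 kJ/mol

ΔHf° = 1·ΔHsub + 1·(ΣIE) + 1·D(Cl2) + 2·EA + U
-641.3 = 1·(+147.1) + 1·(+2188.4) + 1·(+242.6) + 2·(-349.0) + U
U = -641.3 − (+1880.1) = -2521.4 kJ/mol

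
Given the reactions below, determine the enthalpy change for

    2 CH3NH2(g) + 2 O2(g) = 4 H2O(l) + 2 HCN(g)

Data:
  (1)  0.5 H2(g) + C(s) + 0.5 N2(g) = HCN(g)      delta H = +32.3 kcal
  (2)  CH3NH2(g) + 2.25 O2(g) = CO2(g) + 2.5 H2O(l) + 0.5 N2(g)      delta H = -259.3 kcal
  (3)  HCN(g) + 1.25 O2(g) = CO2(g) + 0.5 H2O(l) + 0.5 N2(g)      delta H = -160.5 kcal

(1): not needed (C(s) appears nowhere else).
(2) × 2 (×2 to match 2 CH3NH2(g) in the target): (2)·(-259.3) = -518.6 kcal
(3) reversed and × 2: (-2)·(-160.5) = +321.0 kcal
delta H = (2)·(-259.3) + (-2)·(-160.5) = -197.6 kcal

delta H = -197.6 kcal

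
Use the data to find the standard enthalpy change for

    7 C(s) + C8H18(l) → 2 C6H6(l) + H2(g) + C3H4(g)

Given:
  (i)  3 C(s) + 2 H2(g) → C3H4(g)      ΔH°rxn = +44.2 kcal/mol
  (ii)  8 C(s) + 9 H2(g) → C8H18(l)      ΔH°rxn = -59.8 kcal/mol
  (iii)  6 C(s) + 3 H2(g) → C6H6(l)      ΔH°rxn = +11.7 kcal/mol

ΔH°rxn = 127.4 kcal/mol

(i) as written: +44.2 kcal/mol
(ii) reversed: +59.8 kcal/mol
(iii) × 2: (2)·(+11.7) = +23.4 kcal/mol
Since enthalpy is a state function, ΔH°rxn = (+44.2) + (+59.8) + (+23.4) = 127.4 kcal/mol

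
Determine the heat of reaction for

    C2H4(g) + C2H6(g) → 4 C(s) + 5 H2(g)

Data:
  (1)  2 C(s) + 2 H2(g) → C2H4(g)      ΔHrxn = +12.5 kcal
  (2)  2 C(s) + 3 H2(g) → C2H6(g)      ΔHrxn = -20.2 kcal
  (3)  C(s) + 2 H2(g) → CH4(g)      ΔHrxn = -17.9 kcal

ΔHrxn = 7.7 kcal

(1) reversed (C2H4(g) must end up as a reactant): -12.5 kcal
(2) reversed (reverse to put C2H6(g) on the reactant side): +20.2 kcal
(3): not needed (CH4(g) appears nowhere else).
Summing the manipulated equations, ΔHrxn = (-12.5) + (+20.2) = 7.7 kcal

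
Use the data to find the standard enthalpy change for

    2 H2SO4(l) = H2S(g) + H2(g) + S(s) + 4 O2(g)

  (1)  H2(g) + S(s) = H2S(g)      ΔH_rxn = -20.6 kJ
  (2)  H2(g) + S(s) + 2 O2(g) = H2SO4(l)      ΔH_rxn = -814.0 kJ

ΔH_rxn = 1607.4 kJ

(1) as written: -20.6 kJ
(2) reversed and × 2: (-2)·(-814.0) = +1628.0 kJ
By Hess's law, ΔH_rxn = (-20.6) + (+1628.0) = 1607.4 kJ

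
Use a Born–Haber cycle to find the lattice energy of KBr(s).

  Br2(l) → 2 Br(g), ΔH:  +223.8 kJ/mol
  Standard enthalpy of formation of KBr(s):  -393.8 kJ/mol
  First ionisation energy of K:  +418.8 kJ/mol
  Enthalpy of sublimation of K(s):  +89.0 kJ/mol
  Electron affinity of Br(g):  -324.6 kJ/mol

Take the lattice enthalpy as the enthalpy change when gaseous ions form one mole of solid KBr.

ΔHf° = 1·ΔHsub + 1·(ΣIE) + 1/2·D(Br2) + 1·EA + U
-393.8 = 1·(+89.0) + 1·(+418.8) + 1/2·(+223.8) + 1·(-324.6) + U
U = -393.8 − (+295.1) = -688.9 kJ/mol

U = -688.9 kJ/mol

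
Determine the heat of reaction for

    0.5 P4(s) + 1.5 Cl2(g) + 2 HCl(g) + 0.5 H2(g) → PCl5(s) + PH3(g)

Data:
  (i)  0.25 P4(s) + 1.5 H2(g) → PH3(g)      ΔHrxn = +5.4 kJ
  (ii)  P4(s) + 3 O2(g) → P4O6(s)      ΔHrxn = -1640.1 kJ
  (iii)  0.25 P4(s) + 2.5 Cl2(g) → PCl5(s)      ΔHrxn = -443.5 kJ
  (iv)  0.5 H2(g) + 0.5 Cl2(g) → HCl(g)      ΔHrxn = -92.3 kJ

(i) as written: +5.4 kJ
(ii): not needed.
(iii) as written: -443.5 kJ
(iv) reversed and × 2: (-2)·(-92.3) = +184.6 kJ
ΔHrxn = (1)·(+5.4) + (1)·(-443.5) + (-2)·(-92.3) = -253.5 kJ

ΔHrxn = -253.5 kJ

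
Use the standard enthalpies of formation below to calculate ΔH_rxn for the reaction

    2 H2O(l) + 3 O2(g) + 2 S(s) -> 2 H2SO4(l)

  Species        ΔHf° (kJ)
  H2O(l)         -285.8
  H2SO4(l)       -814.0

ΔH°rxn = Σ nΔHf°(products) − Σ nΔHf°(reactants).
Products: 2·(-814.0) = -1628.0
Reactants: 2·(-285.8) + 3·(+0.0) + 2·(+0.0) = -571.6
ΔH_rxn = (-1628.0) − (-571.6) = -1056.4 kJ

ΔH_rxn = -1056.4 kJ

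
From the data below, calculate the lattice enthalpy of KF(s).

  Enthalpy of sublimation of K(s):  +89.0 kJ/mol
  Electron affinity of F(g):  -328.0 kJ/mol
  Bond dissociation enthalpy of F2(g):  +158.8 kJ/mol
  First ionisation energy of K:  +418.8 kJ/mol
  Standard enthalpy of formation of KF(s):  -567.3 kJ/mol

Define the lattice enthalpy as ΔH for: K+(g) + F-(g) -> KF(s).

ΔHf° = 1·ΔHsub + 1·(ΣIE) + 1/2·D(F2) + 1·EA + U
-567.3 = 1·(+89.0) + 1·(+418.8) + 1/2·(+158.8) + 1·(-328.0) + U
U = -567.3 − (+259.2) = -826.5 kJ/mol

U = -826.5 kJ/mol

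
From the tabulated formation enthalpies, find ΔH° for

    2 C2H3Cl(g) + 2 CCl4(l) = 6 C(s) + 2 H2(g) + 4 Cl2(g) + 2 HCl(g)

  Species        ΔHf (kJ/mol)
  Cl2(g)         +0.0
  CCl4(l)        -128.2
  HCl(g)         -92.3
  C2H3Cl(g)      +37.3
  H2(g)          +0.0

Products: 6·(+0.0) + 2·(+0.0) + 4·(+0.0) + 2·(-92.3) = -184.6
Reactants: 2·(+37.3) + 2·(-128.2) = -181.8
ΔH° = (-184.6) − (-181.8) = -2.8 kJ/mol

ΔH° = -2.8 kJ/mol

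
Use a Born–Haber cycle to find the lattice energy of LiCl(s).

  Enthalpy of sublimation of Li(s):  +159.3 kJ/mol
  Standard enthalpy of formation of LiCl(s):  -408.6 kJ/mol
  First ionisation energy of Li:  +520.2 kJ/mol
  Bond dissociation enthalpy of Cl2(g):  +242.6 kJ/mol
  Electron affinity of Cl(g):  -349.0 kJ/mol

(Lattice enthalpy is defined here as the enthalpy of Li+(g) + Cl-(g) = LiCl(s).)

U = -860.4 kJ/mol

ΔHf° = 1·ΔHsub + 1·(ΣIE) + 1/2·D(Cl2) + 1·EA + U
-408.6 = 1·(+159.3) + 1·(+520.2) + 1/2·(+242.6) + 1·(-349.0) + U
U = -408.6 − (+451.8) = -860.4 kJ/mol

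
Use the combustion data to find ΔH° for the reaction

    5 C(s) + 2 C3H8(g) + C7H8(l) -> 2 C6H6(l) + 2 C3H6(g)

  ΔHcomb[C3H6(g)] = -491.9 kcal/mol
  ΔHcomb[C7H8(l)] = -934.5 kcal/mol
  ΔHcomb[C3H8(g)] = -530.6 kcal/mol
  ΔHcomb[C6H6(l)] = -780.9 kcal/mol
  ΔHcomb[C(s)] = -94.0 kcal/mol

ΔH° = 79.9 kcal/mol

Using ΔH = Σ nΔHc°(reactants) − Σ nΔHc°(products):
= [5·(-94.0) + 2·(-530.6) + 1·(-934.5)] − [2·(-780.9) + 2·(-491.9)]
= 79.9 kcal/mol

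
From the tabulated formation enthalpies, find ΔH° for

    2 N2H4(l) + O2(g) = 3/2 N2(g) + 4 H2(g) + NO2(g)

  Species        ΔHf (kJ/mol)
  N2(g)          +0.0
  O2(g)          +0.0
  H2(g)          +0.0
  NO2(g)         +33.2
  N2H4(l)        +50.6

ΔH°rxn = Σ nΔHf°(products) − Σ nΔHf°(reactants).
Products: 3/2·(+0.0) + 4·(+0.0) + 1·(+33.2) = +33.2
Reactants: 2·(+50.6) + 1·(+0.0) = +101.2
ΔH° = (+33.2) − (+101.2) = -68.0 kJ/mol

ΔH° = -68.0 kJ/mol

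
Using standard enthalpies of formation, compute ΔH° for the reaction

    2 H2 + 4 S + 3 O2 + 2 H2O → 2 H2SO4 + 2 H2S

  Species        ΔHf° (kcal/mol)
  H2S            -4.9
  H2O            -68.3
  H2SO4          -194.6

ΔH° = -262.4 kcal/mol

ΔH°rxn = Σ nΔHf°(products) − Σ nΔHf°(reactants).
Products: 2·(-194.6) + 2·(-4.9) = -399.0
Reactants: 2·(+0.0) + 4·(+0.0) + 3·(+0.0) + 2·(-68.3) = -136.6
ΔH° = (-399.0) − (-136.6) = -262.4 kcal/mol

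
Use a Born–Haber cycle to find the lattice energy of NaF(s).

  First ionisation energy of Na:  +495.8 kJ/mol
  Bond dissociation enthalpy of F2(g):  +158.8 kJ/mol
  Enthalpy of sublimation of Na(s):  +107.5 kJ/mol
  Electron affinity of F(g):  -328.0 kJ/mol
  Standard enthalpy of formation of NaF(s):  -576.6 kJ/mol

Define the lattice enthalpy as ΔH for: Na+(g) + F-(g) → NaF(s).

ΔHf° = 1·ΔHsub + 1·(ΣIE) + 1/2·D(F2) + 1·EA + U
-576.6 = 1·(+107.5) + 1·(+495.8) + 1/2·(+158.8) + 1·(-328.0) + U
U = -576.6 − (+354.7) = -931.3 kJ/mol

U = -931.3 kJ/mol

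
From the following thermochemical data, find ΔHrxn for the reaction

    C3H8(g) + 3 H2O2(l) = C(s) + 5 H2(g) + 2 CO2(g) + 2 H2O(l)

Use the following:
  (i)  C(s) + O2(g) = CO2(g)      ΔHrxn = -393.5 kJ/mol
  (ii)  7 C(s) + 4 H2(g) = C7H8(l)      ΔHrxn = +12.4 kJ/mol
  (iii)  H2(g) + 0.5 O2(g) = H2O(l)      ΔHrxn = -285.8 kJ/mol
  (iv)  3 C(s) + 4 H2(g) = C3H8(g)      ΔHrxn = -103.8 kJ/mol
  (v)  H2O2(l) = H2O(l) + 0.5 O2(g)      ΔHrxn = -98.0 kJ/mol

(i) × 2: (2)·(-393.5) = -787.0 kJ/mol
(ii): not needed.
(iii) reversed: +285.8 kJ/mol
(iv) reversed: +103.8 kJ/mol
(v) × 3: (3)·(-98.0) = -294.0 kJ/mol
ΔHrxn = (2)·(-393.5) + (-1)·(-285.8) + (-1)·(-103.8) + (3)·(-98.0) = -691.4 kJ/mol

ΔHrxn = -691.4 kJ/mol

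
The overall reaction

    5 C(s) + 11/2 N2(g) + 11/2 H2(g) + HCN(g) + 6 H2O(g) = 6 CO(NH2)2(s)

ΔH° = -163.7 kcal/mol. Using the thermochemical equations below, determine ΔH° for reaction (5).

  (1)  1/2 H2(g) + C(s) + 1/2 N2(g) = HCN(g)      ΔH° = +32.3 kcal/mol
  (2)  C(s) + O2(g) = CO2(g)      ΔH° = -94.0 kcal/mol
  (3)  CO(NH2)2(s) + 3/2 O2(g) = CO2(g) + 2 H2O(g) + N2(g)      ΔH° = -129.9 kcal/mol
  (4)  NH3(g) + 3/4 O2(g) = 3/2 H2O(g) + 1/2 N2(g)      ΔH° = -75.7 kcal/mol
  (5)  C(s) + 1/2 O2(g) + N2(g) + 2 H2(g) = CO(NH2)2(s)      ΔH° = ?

(1) reversed (reverse to put HCN(g) on the reactant side): -32.3 kcal/mol
(2) × 3: (3)·(-94.0) = -282.0 kcal/mol
(3) reversed and × 3: (-3)·(-129.9) = +389.7 kcal/mol
(4): not needed (NH3(g) appears nowhere else).
(5) × 3: contributes 3·x
-163.7 = (-32.3) + (-282.0) + (+389.7) + 3·x
x = (-163.7 − (+75.4)) / (3) = -79.7 kcal/mol

ΔH° = -79.7 kcal/mol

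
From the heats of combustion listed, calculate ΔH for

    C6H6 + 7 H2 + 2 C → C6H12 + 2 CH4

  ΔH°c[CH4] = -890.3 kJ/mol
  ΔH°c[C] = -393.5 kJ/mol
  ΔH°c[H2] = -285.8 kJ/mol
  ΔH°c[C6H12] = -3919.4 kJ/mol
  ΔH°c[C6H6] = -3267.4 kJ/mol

With combustion enthalpies, reactants minus products:
= [1·(-3267.4) + 7·(-285.8) + 2·(-393.5)] − [1·(-3919.4) + 2·(-890.3)]
= -355.0 kJ/mol

ΔH = -355.0 kJ/mol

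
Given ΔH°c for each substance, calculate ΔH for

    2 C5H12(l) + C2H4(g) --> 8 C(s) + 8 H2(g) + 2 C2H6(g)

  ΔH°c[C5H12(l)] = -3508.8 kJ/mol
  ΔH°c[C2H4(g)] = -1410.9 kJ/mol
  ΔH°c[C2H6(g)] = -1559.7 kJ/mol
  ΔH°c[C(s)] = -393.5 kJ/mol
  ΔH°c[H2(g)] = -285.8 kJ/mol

With combustion enthalpies, reactants minus products:
= [2·(-3508.8) + 1·(-1410.9)] − [8·(-393.5) + 8·(-285.8) + 2·(-1559.7)]
= 125.3 kJ/mol

ΔH = 125.3 kJ/mol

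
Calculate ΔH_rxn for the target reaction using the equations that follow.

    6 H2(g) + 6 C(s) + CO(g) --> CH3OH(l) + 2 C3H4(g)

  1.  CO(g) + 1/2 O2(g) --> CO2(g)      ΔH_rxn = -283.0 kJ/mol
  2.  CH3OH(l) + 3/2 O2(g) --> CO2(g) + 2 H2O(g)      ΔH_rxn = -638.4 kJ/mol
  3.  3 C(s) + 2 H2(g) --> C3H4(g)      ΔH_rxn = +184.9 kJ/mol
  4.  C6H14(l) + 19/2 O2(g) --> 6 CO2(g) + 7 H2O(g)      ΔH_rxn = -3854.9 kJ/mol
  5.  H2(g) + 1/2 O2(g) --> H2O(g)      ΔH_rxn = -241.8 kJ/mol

ΔH_rxn = 241.6 kJ/mol

eq. 1 as written (CO(g) already on the reactant side): -283.0 kJ/mol
eq. 2 reversed (reverse to put CH3OH(l) on the product side): +638.4 kJ/mol
eq. 3 × 2 (scale by 2 for the 2 C3H4(g)): (2)·(+184.9) = +369.8 kJ/mol
eq. 4: not needed (C6H14(l) appears nowhere else).
eq. 5 × 2: (2)·(-241.8) = -483.6 kJ/mol
Summing the manipulated equations, ΔH_rxn = (1)·(-283.0) + (-1)·(-638.4) + (2)·(+184.9) + (2)·(-241.8) = 241.6 kJ/mol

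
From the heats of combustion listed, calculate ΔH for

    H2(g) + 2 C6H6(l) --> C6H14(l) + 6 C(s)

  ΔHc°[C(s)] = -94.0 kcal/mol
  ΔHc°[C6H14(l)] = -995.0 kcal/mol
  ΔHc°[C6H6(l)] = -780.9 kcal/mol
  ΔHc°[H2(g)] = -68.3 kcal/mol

ΔH = -71.1 kcal/mol

Using ΔH = Σ nΔHc°(reactants) − Σ nΔHc°(products):
= [1·(-68.3) + 2·(-780.9)] − [1·(-995.0) + 6·(-94.0)]
= -71.1 kcal/mol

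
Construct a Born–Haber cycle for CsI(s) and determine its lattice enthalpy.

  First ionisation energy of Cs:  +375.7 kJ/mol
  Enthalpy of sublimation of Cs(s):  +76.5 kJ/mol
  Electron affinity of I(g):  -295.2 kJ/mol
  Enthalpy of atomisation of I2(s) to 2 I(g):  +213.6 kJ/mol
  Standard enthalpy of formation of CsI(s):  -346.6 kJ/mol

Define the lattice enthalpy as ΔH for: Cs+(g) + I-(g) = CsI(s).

ΔHf° = 1·ΔHsub + 1·(ΣIE) + 1/2·D(I2) + 1·EA + U
-346.6 = 1·(+76.5) + 1·(+375.7) + 1/2·(+213.6) + 1·(-295.2) + U
U = -346.6 − (+263.8) = -610.4 kJ/mol

U = -610.4 kJ/mol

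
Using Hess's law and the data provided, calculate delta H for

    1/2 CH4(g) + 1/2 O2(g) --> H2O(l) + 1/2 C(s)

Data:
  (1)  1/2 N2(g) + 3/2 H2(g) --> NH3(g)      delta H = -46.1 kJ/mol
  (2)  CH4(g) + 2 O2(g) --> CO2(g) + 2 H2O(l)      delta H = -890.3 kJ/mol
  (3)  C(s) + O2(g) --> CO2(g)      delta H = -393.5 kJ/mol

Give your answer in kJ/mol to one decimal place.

(1): not needed.
(2) × 1/2: (1/2)·(-890.3) = -445.15 kJ/mol
(3) reversed and × 1/2: (-1/2)·(-393.5) = +196.75 kJ/mol
delta H = (-445.15) + (+196.75) = -248.4 kJ/mol

delta H = -248.4 kJ/mol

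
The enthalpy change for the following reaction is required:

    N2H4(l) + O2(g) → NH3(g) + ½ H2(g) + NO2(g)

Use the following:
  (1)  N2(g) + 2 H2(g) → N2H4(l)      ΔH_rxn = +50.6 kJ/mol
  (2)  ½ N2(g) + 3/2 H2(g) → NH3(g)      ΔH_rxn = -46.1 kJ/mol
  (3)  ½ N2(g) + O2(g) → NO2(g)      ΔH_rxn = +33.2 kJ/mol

ΔH_rxn = -63.5 kJ/mol

(1) reversed (reverse to put N2H4(l) on the reactant side): -50.6 kJ/mol
(2) as written (NH3(g) already on the product side): -46.1 kJ/mol
(3) as written (NO2(g) already on the product side): +33.2 kJ/mol
ΔH_rxn = (-1)·(+50.6) + (1)·(-46.1) + (1)·(+33.2) = -63.5 kJ/mol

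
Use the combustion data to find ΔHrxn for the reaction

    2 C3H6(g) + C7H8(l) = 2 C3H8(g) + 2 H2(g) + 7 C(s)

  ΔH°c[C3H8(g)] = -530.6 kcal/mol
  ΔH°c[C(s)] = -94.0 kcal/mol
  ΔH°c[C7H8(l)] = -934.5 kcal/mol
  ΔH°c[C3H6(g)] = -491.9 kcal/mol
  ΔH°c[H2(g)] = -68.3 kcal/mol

ΔHrxn = -62.5 kcal/mol

Using ΔH = Σ nΔHc°(reactants) − Σ nΔHc°(products):
= [2·(-491.9) + 1·(-934.5)] − [2·(-530.6) + 2·(-68.3) + 7·(-94.0)]
= -62.5 kcal/mol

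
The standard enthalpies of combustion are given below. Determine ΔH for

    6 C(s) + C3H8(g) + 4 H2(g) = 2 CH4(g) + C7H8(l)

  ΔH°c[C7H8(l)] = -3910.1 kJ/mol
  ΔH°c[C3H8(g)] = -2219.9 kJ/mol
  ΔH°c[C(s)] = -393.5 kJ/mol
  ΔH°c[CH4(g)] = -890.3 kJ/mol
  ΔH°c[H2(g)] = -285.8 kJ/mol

Using ΔH = Σ nΔHc°(reactants) − Σ nΔHc°(products):
= [6·(-393.5) + 1·(-2219.9) + 4·(-285.8)] − [2·(-890.3) + 1·(-3910.1)]
= -33.4 kJ/mol

ΔH = -33.4 kJ/mol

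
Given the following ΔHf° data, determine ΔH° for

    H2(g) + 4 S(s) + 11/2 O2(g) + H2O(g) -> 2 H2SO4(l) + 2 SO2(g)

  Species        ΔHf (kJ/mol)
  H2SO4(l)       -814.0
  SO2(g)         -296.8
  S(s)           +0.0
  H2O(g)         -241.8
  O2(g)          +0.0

ΔH°rxn = Σ nΔHf°(products) − Σ nΔHf°(reactants).
Products: 2·(-814.0) + 2·(-296.8) = -2221.6
Reactants: 1·(+0.0) + 4·(+0.0) + 11/2·(+0.0) + 1·(-241.8) = -241.8
ΔH° = (-2221.6) − (-241.8) = -1979.8 kJ/mol

ΔH° = -1979.8 kJ/mol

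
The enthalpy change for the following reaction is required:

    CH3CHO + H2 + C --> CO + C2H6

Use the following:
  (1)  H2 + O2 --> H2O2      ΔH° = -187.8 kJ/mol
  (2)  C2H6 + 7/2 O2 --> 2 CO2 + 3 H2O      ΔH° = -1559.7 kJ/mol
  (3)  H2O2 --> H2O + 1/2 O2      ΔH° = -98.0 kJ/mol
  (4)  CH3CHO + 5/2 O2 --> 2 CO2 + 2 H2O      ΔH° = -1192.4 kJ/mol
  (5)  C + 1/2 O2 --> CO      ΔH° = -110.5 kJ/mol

(1) as written: -187.8 kJ/mol
(2) reversed: +1559.7 kJ/mol
(3) as written: -98.0 kJ/mol
(4) as written: -1192.4 kJ/mol
(5) as written: -110.5 kJ/mol
Since enthalpy is a state function, ΔH° = (1)·(-187.8) + (-1)·(-1559.7) + (1)·(-98.0) + (1)·(-1192.4) + (1)·(-110.5) = -29.0 kJ/mol

ΔH° = -29.0 kJ/mol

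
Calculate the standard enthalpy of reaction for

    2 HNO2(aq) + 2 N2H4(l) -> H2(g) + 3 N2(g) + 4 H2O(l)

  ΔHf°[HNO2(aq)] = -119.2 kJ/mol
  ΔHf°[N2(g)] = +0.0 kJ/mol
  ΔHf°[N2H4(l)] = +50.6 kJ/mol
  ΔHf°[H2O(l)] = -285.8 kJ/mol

ΔH° = -1006.0 kJ/mol

Products: 1·(+0.0) + 3·(+0.0) + 4·(-285.8) = -1143.2
Reactants: 2·(-119.2) + 2·(+50.6) = -137.2
ΔH° = (-1143.2) − (-137.2) = -1006.0 kJ/mol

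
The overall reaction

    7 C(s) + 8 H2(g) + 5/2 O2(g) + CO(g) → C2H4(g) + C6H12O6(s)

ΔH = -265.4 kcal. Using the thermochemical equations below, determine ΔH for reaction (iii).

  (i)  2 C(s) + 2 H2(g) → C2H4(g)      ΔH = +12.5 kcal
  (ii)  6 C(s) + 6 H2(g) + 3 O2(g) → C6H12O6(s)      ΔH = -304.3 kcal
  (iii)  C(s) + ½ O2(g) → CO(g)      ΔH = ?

(i) as written (C2H4(g) already on the product side): +12.5 kcal
(ii) as written (C6H12O6(s) already on the product side): -304.3 kcal
(iii) reversed (reverse to put CO(g) on the reactant side): contributes −x
-265.4 = (+12.5) + (-304.3) − x
x = (-265.4 − (-291.8)) / (-1) = -26.4 kcal

ΔH = -26.4 kcal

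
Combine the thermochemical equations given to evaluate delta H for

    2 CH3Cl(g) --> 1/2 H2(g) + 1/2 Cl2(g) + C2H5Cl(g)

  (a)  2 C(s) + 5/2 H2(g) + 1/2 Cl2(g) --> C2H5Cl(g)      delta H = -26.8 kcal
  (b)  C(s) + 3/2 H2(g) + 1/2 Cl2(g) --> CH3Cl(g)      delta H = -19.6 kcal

delta H = 12.4 kcal

(a) as written (C2H5Cl(g) already on the product side): -26.8 kcal
(b) reversed and × 2 (CH3Cl(g) must end up as a reactant; ×2 to match 2 CH3Cl(g) in the target): (-2)·(-19.6) = +39.2 kcal
Combining the equations, delta H = (1)·(-26.8) + (-2)·(-19.6) = 12.4 kcal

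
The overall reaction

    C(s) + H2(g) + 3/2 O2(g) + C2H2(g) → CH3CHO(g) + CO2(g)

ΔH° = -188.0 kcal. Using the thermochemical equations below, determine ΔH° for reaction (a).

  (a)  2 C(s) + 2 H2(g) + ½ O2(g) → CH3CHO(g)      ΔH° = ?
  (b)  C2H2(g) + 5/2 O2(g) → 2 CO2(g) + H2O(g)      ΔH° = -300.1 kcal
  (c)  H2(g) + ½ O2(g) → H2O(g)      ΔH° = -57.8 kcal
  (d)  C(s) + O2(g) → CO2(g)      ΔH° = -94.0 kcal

ΔH° = -39.7 kcal

(a) as written (CH3CHO(g) already on the product side): contributes x
(b) as written (C2H2(g) already on the reactant side): -300.1 kcal
(c) reversed: +57.8 kcal
(d) reversed: +94.0 kcal
-188.0 = (-300.1) + (+57.8) + (+94.0) + x
x = (-188.0 − (-148.3)) / (1) = -39.7 kcal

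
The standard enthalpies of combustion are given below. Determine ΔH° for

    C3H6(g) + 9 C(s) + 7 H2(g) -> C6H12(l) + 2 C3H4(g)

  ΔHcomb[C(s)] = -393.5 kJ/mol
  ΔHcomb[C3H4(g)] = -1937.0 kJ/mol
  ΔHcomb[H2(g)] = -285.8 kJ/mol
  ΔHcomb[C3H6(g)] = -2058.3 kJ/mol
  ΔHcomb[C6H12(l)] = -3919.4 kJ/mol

Using ΔH = Σ nΔHc°(reactants) − Σ nΔHc°(products):
= [1·(-2058.3) + 9·(-393.5) + 7·(-285.8)] − [1·(-3919.4) + 2·(-1937.0)]
= 193.0 kJ/mol

ΔH° = 193.0 kJ/mol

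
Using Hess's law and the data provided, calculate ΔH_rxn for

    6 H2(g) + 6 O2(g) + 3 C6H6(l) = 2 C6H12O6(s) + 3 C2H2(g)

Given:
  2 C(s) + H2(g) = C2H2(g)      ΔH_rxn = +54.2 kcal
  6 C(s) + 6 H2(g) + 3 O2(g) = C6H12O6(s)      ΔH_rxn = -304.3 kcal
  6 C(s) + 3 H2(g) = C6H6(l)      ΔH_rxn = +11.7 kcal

ΔH_rxn = -481.1 kcal

equation 1 × 3: (3)·(+54.2) = +162.6 kcal
equation 2 × 2: (2)·(-304.3) = -608.6 kcal
equation 3 reversed and × 3: (-3)·(+11.7) = -35.1 kcal
Since enthalpy is a state function, ΔH_rxn = (+162.6) + (-608.6) + (-35.1) = -481.1 kcal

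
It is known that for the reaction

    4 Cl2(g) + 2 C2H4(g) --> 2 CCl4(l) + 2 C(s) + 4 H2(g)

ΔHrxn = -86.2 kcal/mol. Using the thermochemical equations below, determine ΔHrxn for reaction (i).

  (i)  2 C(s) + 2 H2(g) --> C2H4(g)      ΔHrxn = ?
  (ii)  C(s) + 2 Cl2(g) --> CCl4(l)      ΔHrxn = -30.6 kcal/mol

(i) reversed and × 2: contributes −2·x
(ii) × 2: (2)·(-30.6) = -61.2 kcal/mol
-86.2 = (-61.2) − 2·x
x = (-86.2 − (-61.2)) / (-2) = 12.5 kcal/mol

ΔHrxn = 12.5 kcal/mol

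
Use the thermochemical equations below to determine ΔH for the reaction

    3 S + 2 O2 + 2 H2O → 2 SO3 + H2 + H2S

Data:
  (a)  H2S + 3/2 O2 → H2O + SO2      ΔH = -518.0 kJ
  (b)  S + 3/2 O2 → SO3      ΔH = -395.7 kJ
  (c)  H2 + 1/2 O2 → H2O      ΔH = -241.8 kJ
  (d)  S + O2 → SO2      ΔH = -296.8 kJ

ΔH = -328.4 kJ

(a) reversed (reverse to put H2S on the product side): +518.0 kJ
(b) × 2 (scale by 2 for the 2 SO3): (2)·(-395.7) = -791.4 kJ
(c) reversed (reverse to put H2 on the product side): +241.8 kJ
(d) as written: -296.8 kJ
Combining the equations, ΔH = (-1)·(-518.0) + (2)·(-395.7) + (-1)·(-241.8) + (1)·(-296.8) = -328.4 kJ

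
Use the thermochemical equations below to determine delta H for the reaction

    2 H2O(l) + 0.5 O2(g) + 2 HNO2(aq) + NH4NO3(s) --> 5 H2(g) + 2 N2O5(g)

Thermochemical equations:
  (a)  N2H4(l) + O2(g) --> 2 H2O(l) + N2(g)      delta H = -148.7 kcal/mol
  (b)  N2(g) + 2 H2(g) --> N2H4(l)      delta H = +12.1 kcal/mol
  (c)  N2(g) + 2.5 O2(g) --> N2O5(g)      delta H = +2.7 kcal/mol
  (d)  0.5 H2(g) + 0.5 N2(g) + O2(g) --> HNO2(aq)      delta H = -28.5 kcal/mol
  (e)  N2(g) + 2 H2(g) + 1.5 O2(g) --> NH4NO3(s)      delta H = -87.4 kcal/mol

delta H = 286.4 kcal/mol

(a) reversed: +148.7 kcal/mol
(b) reversed: -12.1 kcal/mol
(c) × 2: (2)·(+2.7) = +5.4 kcal/mol
(d) reversed and × 2: (-2)·(-28.5) = +57.0 kcal/mol
(e) reversed: +87.4 kcal/mol
By Hess's law, delta H = (+148.7) + (-12.1) + (+5.4) + (+57.0) + (+87.4) = 286.4 kcal/mol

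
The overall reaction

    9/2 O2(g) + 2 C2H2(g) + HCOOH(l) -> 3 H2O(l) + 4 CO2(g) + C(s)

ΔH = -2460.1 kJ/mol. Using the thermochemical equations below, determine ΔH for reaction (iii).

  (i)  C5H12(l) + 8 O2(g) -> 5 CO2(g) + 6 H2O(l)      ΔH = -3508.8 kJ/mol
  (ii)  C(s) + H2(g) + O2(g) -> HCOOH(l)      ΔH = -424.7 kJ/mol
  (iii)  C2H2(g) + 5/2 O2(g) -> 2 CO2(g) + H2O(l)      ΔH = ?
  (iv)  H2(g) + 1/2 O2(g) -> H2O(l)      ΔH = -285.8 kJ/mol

(i): not needed.
(ii) reversed: +424.7 kJ/mol
(iii) × 2: contributes 2·x
(iv) as written: -285.8 kJ/mol
-2460.1 = (+424.7) + (-285.8) + 2·x
x = (-2460.1 − (+138.9)) / (2) = -1299.5 kJ/mol

ΔH = -1299.5 kJ/mol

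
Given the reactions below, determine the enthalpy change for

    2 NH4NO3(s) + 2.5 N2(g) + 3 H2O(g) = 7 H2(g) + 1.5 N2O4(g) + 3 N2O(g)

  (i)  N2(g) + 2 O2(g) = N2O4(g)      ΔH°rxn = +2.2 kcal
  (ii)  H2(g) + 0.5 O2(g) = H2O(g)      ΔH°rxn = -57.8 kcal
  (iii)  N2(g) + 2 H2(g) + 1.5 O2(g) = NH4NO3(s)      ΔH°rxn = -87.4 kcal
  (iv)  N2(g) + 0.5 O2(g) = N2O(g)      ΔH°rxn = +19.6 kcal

ΔH°rxn = 410.3 kcal

(i) × 3/2 (×3/2 to match 3/2 N2O4(g) in the target): (3/2)·(+2.2) = +3.3 kcal
(ii) reversed and × 3 (reverse to put H2O(g) on the reactant side; ×3 to match 3 H2O(g) in the target): (-3)·(-57.8) = +173.4 kcal
(iii) reversed and × 2 (reverse to put NH4NO3(s) on the reactant side; ×2 to match 2 NH4NO3(s) in the target): (-2)·(-87.4) = +174.8 kcal
(iv) × 3 (scale by 3 for the 3 N2O(g)): (3)·(+19.6) = +58.8 kcal
Combining the equations, ΔH°rxn = (3/2)·(+2.2) + (-3)·(-57.8) + (-2)·(-87.4) + (3)·(+19.6) = 410.3 kcal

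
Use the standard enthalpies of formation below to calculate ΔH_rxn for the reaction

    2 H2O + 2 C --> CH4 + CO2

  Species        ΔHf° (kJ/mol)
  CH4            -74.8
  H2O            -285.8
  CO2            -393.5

ΔH_rxn = 103.3 kJ/mol

Products: 1·(-74.8) + 1·(-393.5) = -468.3
Reactants: 2·(-285.8) + 2·(+0.0) = -571.6
ΔH_rxn = (-468.3) − (-571.6) = 103.3 kJ/mol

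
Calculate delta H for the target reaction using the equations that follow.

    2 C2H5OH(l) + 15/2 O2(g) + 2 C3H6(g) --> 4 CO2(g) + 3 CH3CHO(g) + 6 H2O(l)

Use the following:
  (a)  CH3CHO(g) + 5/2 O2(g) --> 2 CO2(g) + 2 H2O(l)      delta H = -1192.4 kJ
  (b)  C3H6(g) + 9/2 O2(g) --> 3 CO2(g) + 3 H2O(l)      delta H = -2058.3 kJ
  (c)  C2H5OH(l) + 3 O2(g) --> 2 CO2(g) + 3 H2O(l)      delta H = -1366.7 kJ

delta H = -3272.8 kJ

(a) reversed and × 3 (CH3CHO(g) must end up as a product; ×3 to match 3 CH3CHO(g) in the target): (-3)·(-1192.4) = +3577.2 kJ
(b) × 2 (scale by 2 for the 2 C3H6(g)): (2)·(-2058.3) = -4116.6 kJ
(c) × 2 (×2 to match 2 C2H5OH(l) in the target): (2)·(-1366.7) = -2733.4 kJ
By Hess's law, delta H = (+3577.2) + (-4116.6) + (-2733.4) = -3272.8 kJ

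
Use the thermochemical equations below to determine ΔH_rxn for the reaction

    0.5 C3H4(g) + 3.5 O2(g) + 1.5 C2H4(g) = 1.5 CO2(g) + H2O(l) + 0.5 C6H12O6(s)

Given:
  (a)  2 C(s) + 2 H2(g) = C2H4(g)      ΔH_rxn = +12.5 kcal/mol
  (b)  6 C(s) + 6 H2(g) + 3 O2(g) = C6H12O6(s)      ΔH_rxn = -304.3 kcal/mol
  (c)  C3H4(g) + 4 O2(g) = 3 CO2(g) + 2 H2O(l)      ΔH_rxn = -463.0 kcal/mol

(a) reversed and × 3/2: (-3/2)·(+12.5) = -18.75 kcal/mol
(b) × 1/2: (1/2)·(-304.3) = -152.15 kcal/mol
(c) × 1/2: (1/2)·(-463.0) = -231.5 kcal/mol
ΔH_rxn = (-18.75) + (-152.15) + (-231.5) = -402.4 kcal/mol

ΔH_rxn = -402.4 kcal/mol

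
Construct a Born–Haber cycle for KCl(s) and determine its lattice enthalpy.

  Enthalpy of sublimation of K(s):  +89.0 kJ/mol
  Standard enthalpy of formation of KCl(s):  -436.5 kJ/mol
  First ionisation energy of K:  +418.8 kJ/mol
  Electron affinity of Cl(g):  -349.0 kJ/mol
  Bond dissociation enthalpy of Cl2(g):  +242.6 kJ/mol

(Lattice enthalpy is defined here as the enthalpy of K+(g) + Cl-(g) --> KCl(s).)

U = -716.6 kJ/mol

ΔHf° = 1·ΔHsub + 1·(ΣIE) + 1/2·D(Cl2) + 1·EA + U
-436.5 = 1·(+89.0) + 1·(+418.8) + 1/2·(+242.6) + 1·(-349.0) + U
U = -436.5 − (+280.1) = -716.6 kJ/mol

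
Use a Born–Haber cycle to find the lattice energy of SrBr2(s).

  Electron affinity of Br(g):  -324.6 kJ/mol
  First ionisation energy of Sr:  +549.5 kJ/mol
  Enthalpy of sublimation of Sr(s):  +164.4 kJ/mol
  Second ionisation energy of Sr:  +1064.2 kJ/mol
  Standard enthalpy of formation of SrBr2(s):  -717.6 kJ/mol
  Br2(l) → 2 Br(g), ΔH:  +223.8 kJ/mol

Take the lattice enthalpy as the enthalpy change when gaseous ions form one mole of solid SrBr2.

U = -2070.3 kJ/mol

ΔHf° = 1·ΔHsub + 1·(ΣIE) + 1·D(Br2) + 2·EA + U
-717.6 = 1·(+164.4) + 1·(+1613.7) + 1·(+223.8) + 2·(-324.6) + U
U = -717.6 − (+1352.7) = -2070.3 kJ/mol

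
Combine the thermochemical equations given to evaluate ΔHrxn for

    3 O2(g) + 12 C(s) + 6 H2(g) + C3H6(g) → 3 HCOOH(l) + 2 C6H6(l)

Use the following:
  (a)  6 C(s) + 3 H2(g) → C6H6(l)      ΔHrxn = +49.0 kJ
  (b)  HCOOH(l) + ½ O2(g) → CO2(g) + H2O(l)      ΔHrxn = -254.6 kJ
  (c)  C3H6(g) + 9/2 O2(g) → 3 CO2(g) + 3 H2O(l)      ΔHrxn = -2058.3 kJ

ΔHrxn = -1196.5 kJ

(a) × 2 (×2 to match 2 C6H6(l) in the target): (2)·(+49.0) = +98.0 kJ
(b) reversed and × 3 (HCOOH(l) must end up as a product; ×3 to match 3 HCOOH(l) in the target): (-3)·(-254.6) = +763.8 kJ
(c) as written (C3H6(g) already on the reactant side): -2058.3 kJ
Combining the equations, ΔHrxn = (2)·(+49.0) + (-3)·(-254.6) + (1)·(-2058.3) = -1196.5 kJ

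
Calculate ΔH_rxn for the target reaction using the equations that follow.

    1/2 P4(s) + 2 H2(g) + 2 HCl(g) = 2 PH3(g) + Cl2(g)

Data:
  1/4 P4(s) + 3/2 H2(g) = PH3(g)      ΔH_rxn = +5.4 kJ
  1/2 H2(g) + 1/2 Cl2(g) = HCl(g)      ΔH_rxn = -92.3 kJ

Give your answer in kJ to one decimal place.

ΔH_rxn = 195.4 kJ

equation 1 × 2 (scale by 2 for the 2 PH3(g)): (2)·(+5.4) = +10.8 kJ
equation 2 reversed and × 2 (reverse to put HCl(g) on the reactant side; scale by 2 for the 2 HCl(g)): (-2)·(-92.3) = +184.6 kJ
ΔH_rxn = (2)·(+5.4) + (-2)·(-92.3) = 195.4 kJ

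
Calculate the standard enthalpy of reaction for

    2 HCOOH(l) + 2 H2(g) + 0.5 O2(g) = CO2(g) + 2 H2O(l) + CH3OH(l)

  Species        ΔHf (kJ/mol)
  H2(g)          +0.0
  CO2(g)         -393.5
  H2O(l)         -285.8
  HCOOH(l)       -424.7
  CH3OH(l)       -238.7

ΔH_rxn = -354.4 kJ/mol

Products: 1·(-393.5) + 2·(-285.8) + 1·(-238.7) = -1203.8
Reactants: 2·(-424.7) + 2·(+0.0) + 1/2·(+0.0) = -849.4
ΔH_rxn = (-1203.8) − (-849.4) = -354.4 kJ/mol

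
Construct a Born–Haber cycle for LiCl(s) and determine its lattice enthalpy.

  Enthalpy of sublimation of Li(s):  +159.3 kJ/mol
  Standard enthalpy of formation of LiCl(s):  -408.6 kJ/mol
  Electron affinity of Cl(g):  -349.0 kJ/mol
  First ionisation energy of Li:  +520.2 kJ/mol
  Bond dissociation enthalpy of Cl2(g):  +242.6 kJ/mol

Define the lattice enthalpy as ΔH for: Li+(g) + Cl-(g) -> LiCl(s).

U = -860.4 kJ/mol

ΔHf° = 1·ΔHsub + 1·(ΣIE) + 1/2·D(Cl2) + 1·EA + U
-408.6 = 1·(+159.3) + 1·(+520.2) + 1/2·(+242.6) + 1·(-349.0) + U
U = -408.6 − (+451.8) = -860.4 kJ/mol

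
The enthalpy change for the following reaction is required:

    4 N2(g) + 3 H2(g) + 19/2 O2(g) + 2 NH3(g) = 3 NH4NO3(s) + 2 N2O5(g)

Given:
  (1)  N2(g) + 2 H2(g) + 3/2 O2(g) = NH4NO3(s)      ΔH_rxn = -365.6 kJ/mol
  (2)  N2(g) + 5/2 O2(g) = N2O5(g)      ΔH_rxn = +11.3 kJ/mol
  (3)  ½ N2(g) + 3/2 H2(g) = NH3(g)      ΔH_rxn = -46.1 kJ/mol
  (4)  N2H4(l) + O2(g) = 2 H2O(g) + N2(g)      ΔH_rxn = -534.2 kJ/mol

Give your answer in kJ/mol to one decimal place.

ΔH_rxn = -982.0 kJ/mol

(1) × 3 (scale by 3 for the 3 NH4NO3(s)): (3)·(-365.6) = -1096.8 kJ/mol
(2) × 2 (scale by 2 for the 2 N2O5(g)): (2)·(+11.3) = +22.6 kJ/mol
(3) reversed and × 2 (reverse to put NH3(g) on the reactant side; ×2 to match 2 NH3(g) in the target): (-2)·(-46.1) = +92.2 kJ/mol
(4): not needed (H2O(g) appears nowhere else).
Combining the equations, ΔH_rxn = (3)·(-365.6) + (2)·(+11.3) + (-2)·(-46.1) = -982.0 kJ/mol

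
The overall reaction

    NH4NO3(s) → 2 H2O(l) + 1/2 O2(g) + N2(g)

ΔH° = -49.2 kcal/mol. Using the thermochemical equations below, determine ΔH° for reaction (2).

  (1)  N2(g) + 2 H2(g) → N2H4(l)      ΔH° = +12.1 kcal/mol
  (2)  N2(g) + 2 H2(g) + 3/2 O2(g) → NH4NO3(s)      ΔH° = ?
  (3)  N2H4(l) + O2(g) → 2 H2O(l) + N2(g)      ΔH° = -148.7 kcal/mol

ΔH° = -87.4 kcal/mol

(1) as written: +12.1 kcal/mol
(2) reversed (NH4NO3(s) must end up as a reactant): contributes −x
(3) as written (H2O(l) already on the product side): -148.7 kcal/mol
-49.2 = (+12.1) + (-148.7) − x
x = (-49.2 − (-136.6)) / (-1) = -87.4 kcal/mol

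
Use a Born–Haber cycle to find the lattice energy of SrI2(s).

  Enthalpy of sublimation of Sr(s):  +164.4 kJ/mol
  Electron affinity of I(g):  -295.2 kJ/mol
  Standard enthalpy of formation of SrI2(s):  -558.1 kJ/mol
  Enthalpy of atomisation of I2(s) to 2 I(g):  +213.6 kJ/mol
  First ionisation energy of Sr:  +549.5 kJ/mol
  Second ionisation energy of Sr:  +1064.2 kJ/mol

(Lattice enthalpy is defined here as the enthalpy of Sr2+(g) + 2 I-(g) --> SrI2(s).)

U = -1959.4 kJ/mol

ΔHf° = 1·ΔHsub + 1·(ΣIE) + 1·D(I2) + 2·EA + U
-558.1 = 1·(+164.4) + 1·(+1613.7) + 1·(+213.6) + 2·(-295.2) + U
U = -558.1 − (+1401.3) = -1959.4 kJ/mol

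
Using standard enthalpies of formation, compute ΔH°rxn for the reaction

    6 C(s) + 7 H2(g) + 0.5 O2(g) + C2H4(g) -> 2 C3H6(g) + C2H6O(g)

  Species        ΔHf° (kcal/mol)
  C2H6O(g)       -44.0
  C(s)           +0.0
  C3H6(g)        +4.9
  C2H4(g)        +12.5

ΔH°rxn = -46.7 kcal/mol

Products: 2·(+4.9) + 1·(-44.0) = -34.2
Reactants: 6·(+0.0) + 7·(+0.0) + 1/2·(+0.0) + 1·(+12.5) = +12.5
ΔH°rxn = (-34.2) − (+12.5) = -46.7 kcal/mol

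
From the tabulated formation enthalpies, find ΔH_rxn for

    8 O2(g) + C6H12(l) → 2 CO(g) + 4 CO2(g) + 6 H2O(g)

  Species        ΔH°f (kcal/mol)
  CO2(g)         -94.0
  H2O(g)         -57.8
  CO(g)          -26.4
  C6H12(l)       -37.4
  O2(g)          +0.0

ΔH_rxn = -738.2 kcal/mol

Products: 2·(-26.4) + 4·(-94.0) + 6·(-57.8) = -775.6
Reactants: 8·(+0.0) + 1·(-37.4) = -37.4
ΔH_rxn = (-775.6) − (-37.4) = -738.2 kcal/mol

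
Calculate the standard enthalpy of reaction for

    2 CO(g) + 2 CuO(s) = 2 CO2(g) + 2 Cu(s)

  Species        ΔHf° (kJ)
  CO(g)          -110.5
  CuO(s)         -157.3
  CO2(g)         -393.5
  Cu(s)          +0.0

Products: 2·(-393.5) + 2·(+0.0) = -787.0
Reactants: 2·(-110.5) + 2·(-157.3) = -535.6
ΔHrxn = (-787.0) − (-535.6) = -251.4 kJ

ΔHrxn = -251.4 kJ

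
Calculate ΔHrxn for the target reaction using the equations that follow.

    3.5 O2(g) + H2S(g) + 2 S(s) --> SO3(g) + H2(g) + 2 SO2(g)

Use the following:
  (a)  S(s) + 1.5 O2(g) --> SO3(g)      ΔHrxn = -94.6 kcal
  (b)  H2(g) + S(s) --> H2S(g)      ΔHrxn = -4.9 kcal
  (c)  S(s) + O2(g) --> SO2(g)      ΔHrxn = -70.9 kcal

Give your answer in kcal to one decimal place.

ΔHrxn = -231.5 kcal

(a) as written (SO3(g) already on the product side): -94.6 kcal
(b) reversed (H2S(g) must end up as a reactant): +4.9 kcal
(c) × 2 (scale by 2 for the 2 SO2(g)): (2)·(-70.9) = -141.8 kcal
ΔHrxn = (1)·(-94.6) + (-1)·(-4.9) + (2)·(-70.9) = -231.5 kcal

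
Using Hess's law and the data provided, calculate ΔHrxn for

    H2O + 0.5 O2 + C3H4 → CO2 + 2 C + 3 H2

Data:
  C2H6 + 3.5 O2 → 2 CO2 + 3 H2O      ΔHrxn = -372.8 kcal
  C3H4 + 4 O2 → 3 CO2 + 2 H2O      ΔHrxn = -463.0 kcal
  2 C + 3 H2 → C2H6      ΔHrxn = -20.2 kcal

equation 1 reversed: +372.8 kcal
equation 2 as written: -463.0 kcal
equation 3 reversed: +20.2 kcal
ΔHrxn = (-1)·(-372.8) + (1)·(-463.0) + (-1)·(-20.2) = -70.0 kcal

ΔHrxn = -70.0 kcal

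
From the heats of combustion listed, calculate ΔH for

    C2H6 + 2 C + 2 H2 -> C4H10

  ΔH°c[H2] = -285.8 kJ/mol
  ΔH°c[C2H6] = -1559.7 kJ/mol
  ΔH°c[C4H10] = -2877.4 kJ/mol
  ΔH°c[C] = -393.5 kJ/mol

ΔH = -40.9 kJ/mol

Using ΔH = Σ nΔHc°(reactants) − Σ nΔHc°(products):
= [1·(-1559.7) + 2·(-393.5) + 2·(-285.8)] − [1·(-2877.4)]
= -40.9 kJ/mol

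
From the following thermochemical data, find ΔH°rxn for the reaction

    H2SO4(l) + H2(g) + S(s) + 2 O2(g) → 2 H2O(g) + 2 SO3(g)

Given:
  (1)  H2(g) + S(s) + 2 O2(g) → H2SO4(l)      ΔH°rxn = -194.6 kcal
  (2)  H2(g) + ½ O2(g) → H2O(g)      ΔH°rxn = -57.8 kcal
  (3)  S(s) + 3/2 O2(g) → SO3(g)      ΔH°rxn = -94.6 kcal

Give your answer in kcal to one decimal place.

ΔH°rxn = -110.2 kcal

(1) reversed: +194.6 kcal
(2) × 2: (2)·(-57.8) = -115.6 kcal
(3) × 2: (2)·(-94.6) = -189.2 kcal
ΔH°rxn = (-1)·(-194.6) + (2)·(-57.8) + (2)·(-94.6) = -110.2 kcal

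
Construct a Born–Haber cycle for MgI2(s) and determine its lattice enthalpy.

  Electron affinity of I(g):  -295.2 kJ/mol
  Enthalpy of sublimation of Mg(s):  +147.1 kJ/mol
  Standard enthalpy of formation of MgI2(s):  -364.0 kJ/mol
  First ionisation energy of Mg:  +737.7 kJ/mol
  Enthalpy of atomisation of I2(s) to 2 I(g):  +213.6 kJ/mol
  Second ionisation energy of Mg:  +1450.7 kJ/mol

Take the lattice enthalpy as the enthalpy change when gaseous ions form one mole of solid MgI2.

ΔHf° = 1·ΔHsub + 1·(ΣIE) + 1·D(I2) + 2·EA + U
-364.0 = 1·(+147.1) + 1·(+2188.4) + 1·(+213.6) + 2·(-295.2) + U
U = -364.0 − (+1958.7) = -2322.7 kJ/mol

U = -2322.7 kJ/mol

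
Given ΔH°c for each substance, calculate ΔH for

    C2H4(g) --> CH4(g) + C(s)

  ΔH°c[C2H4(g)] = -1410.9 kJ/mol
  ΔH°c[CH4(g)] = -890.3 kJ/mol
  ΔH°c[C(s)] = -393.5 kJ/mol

ΔH = -127.1 kJ/mol

With combustion enthalpies, reactants minus products:
= [1·(-1410.9)] − [1·(-890.3) + 1·(-393.5)]
= -127.1 kJ/mol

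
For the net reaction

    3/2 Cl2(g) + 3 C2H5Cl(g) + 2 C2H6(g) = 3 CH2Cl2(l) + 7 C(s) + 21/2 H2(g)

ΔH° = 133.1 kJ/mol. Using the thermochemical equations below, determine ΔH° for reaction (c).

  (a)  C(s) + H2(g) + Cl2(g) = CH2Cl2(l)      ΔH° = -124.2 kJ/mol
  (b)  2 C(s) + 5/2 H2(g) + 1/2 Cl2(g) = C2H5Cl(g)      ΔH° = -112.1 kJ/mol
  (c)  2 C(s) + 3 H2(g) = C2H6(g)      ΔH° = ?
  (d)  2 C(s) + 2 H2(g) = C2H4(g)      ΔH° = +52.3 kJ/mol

(a) × 3: (3)·(-124.2) = -372.6 kJ/mol
(b) reversed and × 3: (-3)·(-112.1) = +336.3 kJ/mol
(c) reversed and × 2: contributes −2·x
(d): not needed.
+133.1 = (-372.6) + (+336.3) − 2·x
x = (+133.1 − (-36.3)) / (-2) = -84.7 kJ/mol

ΔH° = -84.7 kJ/mol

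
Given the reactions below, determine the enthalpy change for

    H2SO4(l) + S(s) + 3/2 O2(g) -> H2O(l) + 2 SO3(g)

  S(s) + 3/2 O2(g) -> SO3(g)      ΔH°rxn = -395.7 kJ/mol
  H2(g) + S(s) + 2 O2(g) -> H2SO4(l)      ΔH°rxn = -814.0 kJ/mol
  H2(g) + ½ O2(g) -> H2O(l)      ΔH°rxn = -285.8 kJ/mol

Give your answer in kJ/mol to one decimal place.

equation 1 × 2: (2)·(-395.7) = -791.4 kJ/mol
equation 2 reversed: +814.0 kJ/mol
equation 3 as written: -285.8 kJ/mol
ΔH°rxn = (-791.4) + (+814.0) + (-285.8) = -263.2 kJ/mol

ΔH°rxn = -263.2 kJ/mol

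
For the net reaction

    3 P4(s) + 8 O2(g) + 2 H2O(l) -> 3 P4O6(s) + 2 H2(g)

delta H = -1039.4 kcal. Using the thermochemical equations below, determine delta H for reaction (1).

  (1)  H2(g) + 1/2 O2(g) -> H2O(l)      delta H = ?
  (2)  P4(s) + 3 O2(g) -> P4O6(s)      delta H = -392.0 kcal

delta H = -68.3 kcal

(1) reversed and × 2 (reverse to put H2O(l) on the reactant side; scale by 2 for the 2 H2O(l)): contributes −2·x
(2) × 3 (scale by 3 for the 3 P4O6(s)): (3)·(-392.0) = -1176.0 kcal
-1039.4 = (-1176.0) − 2·x
x = (-1039.4 − (-1176.0)) / (-2) = -68.3 kcal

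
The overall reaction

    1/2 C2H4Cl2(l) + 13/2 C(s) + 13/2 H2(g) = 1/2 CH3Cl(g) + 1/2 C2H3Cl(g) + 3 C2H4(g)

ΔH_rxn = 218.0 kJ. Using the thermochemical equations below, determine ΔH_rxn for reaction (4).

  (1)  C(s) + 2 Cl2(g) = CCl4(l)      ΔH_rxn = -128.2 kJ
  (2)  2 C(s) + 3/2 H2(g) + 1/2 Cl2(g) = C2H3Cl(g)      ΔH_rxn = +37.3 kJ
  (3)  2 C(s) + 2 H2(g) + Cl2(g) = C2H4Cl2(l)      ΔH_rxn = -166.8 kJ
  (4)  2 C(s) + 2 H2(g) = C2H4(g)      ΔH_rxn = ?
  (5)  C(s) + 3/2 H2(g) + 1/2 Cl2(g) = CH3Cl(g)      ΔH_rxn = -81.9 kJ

(1): not needed (CCl4(l) appears nowhere else).
(2) × 1/2 (×1/2 to match 1/2 C2H3Cl(g) in the target): (1/2)·(+37.3) = +18.65 kJ
(3) reversed and × 1/2 (C2H4Cl2(l) must end up as a reactant; ×1/2 to match 1/2 C2H4Cl2(l) in the target): (-1/2)·(-166.8) = +83.4 kJ
(4) × 3 (scale by 3 for the 3 C2H4(g)): contributes 3·x
(5) × 1/2 (scale by 1/2 for the 1/2 CH3Cl(g)): (1/2)·(-81.9) = -40.95 kJ
+218.0 = (+18.65) + (+83.4) + (-40.95) + 3·x
x = (+218.0 − (+61.1)) / (3) = 52.3 kJ

ΔH_rxn = 52.3 kJ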